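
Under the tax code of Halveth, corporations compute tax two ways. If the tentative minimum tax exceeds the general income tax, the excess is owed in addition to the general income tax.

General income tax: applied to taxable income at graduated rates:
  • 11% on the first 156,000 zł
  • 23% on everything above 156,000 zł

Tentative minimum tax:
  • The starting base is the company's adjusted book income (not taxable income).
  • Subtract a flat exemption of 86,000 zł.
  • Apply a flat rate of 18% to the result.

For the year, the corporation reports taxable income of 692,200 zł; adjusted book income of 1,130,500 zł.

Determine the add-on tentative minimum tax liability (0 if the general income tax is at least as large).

47,524 zł

Tentative minimum tax:
  Base (adjusted book income): 1,130,500 zł
  Less exemption 86,000 zł → base 1,044,500 zł
  1,044,500 zł × 18% = 188,010 zł

General income tax:
  156,000 zł × 11% = 17,160 zł
  536,200 zł × 23% = 123,326 zł
  → 140,486 zł

Excess of tentative minimum tax over general income tax: 188,010 zł − 140,486 zł = 47,524 zł.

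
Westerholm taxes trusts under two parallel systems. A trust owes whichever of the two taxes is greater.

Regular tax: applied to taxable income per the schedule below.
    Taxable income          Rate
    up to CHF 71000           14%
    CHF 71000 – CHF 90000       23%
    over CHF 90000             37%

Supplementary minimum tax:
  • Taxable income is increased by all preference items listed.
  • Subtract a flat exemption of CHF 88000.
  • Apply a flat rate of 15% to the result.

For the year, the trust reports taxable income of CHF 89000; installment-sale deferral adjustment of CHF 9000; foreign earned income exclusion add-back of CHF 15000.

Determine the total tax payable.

CHF 14080

Supplementary minimum tax:
  Adjusted income: CHF 89000 + CHF 9000 + CHF 15000 = CHF 113000
  Less exemption CHF 88000 → base CHF 25000
  CHF 25000 × 15% = CHF 3750

Regular tax:
  CHF 71000 × 14% = CHF 9940
  CHF 18000 × 23% = CHF 4140
  → CHF 14080

CHF 14080 > CHF 3750, so the regular tax governs.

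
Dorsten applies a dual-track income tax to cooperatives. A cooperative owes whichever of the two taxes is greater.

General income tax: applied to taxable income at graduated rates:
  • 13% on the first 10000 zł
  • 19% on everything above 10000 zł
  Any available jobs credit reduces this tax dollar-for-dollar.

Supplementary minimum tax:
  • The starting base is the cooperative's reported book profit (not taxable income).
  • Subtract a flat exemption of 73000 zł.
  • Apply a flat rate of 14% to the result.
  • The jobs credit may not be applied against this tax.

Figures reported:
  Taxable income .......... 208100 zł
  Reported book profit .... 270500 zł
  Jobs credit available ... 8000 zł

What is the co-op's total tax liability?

General income tax:
  10000 zł × 13% = 1300 zł
  198100 zł × 19% = 37639 zł
  → 38939 zł
  Less jobs credit 8000 zł → 30939 zł

Supplementary minimum tax:
  Base (reported book profit): 270500 zł
  Less exemption 73000 zł → base 197500 zł
  197500 zł × 14% = 27650 zł

30939 zł > 27650 zł, so the general income tax governs.

30939 zł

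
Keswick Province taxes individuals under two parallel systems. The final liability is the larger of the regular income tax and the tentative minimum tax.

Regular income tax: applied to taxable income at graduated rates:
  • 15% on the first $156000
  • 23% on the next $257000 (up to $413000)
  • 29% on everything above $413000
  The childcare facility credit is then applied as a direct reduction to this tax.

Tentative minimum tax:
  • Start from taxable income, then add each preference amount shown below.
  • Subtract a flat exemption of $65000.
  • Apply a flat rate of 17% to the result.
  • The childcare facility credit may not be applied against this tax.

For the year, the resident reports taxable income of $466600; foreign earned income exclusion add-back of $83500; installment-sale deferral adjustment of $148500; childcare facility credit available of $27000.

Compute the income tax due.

$107712

Regular income tax:
  $156000 × 15% = $23400
  $257000 × 23% = $59110
  $53600 × 29% = $15544
  → $98054
  Less childcare facility credit $27000 → $71054

Tentative minimum tax:
  Adjusted income: $466600 + $83500 + $148500 = $698600
  Less exemption $65000 → base $633600
  $633600 × 17% = $107712

$107712 > $71054, so the tentative minimum tax is the binding amount.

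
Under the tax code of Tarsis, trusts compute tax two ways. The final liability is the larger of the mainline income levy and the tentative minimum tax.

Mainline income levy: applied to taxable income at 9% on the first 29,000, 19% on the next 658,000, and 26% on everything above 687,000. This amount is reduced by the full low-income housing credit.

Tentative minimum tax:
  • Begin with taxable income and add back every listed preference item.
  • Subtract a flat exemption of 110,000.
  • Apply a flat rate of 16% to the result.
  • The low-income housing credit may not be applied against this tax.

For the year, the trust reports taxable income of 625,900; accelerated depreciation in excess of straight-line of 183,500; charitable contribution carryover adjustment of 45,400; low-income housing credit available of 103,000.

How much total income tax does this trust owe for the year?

Mainline income levy:
  29,000 × 9% = 2,610
  596,900 × 19% = 113,411
  → 116,021
  Less low-income housing credit 103,000 → 13,021

Tentative minimum tax:
  Adjusted income: 625,900 + 183,500 + 45,400 = 854,800
  Less exemption 110,000 → base 744,800
  744,800 × 16% = 119,168

119,168 > 13,021, so the tentative minimum tax is the binding amount.

119,168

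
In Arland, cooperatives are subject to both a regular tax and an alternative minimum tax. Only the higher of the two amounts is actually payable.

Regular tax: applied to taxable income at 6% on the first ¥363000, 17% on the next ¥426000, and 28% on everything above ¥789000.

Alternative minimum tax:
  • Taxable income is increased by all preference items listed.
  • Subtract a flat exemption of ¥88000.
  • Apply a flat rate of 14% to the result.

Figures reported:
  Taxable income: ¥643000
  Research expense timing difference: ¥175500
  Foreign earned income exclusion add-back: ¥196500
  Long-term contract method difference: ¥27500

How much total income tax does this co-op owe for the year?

¥133630

Regular tax:
  ¥363000 × 6% = ¥21780
  ¥280000 × 17% = ¥47600
  → ¥69380

Alternative minimum tax:
  Adjusted income: ¥643000 + ¥175500 + ¥196500 + ¥27500 = ¥1042500
  Less exemption ¥88000 → base ¥954500
  ¥954500 × 14% = ¥133630

¥133630 > ¥69380, so the alternative minimum tax is the binding amount.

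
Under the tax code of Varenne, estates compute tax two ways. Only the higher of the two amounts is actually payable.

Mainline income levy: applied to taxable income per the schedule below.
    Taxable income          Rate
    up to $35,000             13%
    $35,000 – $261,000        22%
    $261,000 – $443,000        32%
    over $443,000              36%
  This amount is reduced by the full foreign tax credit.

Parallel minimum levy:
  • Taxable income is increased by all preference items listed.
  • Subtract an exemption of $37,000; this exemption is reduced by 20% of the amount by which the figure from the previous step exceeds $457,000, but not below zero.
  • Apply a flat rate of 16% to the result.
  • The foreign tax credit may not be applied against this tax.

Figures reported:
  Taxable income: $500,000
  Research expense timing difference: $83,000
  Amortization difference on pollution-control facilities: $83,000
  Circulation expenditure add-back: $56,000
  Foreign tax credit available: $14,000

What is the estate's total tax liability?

$119,030

Parallel minimum levy:
  Adjusted income: $500,000 + $83,000 + $83,000 + $56,000 = $722,000
  Exemption: 20% × ($722,000 − $457,000) = $53,000 ≥ $37,000, so the exemption is fully phased out
  Base: $722,000 − $0 = $722,000
  $722,000 × 16% = $115,520

Mainline income levy:
  $35,000 × 13% = $4,550
  $226,000 × 22% = $49,720
  $182,000 × 32% = $58,240
  $57,000 × 36% = $20,520
  → $133,030
  Less foreign tax credit $14,000 → $119,030

$119,030 > $115,520, so the mainline income levy governs.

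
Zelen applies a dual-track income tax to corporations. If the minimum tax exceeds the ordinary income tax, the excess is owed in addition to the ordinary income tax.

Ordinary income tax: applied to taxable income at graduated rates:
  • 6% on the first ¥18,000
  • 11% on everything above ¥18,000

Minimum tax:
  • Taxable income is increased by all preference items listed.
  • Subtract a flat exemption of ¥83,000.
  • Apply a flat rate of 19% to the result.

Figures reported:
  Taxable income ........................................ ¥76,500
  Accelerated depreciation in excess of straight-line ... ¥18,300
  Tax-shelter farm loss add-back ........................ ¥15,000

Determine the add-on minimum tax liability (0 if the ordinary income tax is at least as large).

¥0

Minimum tax:
  Adjusted income: ¥76,500 + ¥18,300 + ¥15,000 = ¥109,800
  Less exemption ¥83,000 → base ¥26,800
  ¥26,800 × 19% = ¥5,092

Ordinary income tax:
  ¥18,000 × 6% = ¥1,080
  ¥58,500 × 11% = ¥6,435
  → ¥7,515

¥5,092 ≤ ¥7,515, so no add-on is due.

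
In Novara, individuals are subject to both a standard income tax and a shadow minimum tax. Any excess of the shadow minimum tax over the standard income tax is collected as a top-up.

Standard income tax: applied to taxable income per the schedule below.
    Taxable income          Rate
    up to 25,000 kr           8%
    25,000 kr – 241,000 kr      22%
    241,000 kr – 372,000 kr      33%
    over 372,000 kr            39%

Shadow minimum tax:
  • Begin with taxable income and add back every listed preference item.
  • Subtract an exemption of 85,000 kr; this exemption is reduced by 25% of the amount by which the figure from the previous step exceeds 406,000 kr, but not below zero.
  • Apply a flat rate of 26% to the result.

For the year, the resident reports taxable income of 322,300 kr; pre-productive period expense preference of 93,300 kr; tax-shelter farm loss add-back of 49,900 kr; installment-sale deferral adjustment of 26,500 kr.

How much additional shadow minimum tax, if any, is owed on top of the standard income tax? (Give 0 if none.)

35,061 kr

Standard income tax:
  25,000 kr × 8% = 2,000 kr
  216,000 kr × 22% = 47,520 kr
  81,300 kr × 33% = 26,829 kr
  → 76,349 kr

Shadow minimum tax:
  Adjusted income: 322,300 kr + 93,300 kr + 49,900 kr + 26,500 kr = 492,000 kr
  Exemption: 85,000 kr − 25% × (492,000 kr − 406,000 kr) = 85,000 kr − 21,500 kr = 63,500 kr
  Base: 492,000 kr − 63,500 kr = 428,500 kr
  428,500 kr × 26% = 111,410 kr

Excess of shadow minimum tax over standard income tax: 111,410 kr − 76,349 kr = 35,061 kr.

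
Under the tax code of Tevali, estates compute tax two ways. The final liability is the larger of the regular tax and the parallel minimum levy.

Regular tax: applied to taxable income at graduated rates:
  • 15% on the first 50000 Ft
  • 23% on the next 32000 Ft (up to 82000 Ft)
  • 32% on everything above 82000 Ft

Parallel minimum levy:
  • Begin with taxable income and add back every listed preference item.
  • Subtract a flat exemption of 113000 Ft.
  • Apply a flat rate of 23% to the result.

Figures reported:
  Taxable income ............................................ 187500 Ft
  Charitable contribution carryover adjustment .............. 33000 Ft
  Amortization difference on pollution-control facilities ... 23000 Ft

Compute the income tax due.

48620 Ft

Parallel minimum levy:
  Adjusted income: 187500 Ft + 33000 Ft + 23000 Ft = 243500 Ft
  Less exemption 113000 Ft → base 130500 Ft
  130500 Ft × 23% = 30015 Ft

Regular tax:
  50000 Ft × 15% = 7500 Ft
  32000 Ft × 23% = 7360 Ft
  105500 Ft × 32% = 33760 Ft
  → 48620 Ft

48620 Ft > 30015 Ft, so the regular tax governs.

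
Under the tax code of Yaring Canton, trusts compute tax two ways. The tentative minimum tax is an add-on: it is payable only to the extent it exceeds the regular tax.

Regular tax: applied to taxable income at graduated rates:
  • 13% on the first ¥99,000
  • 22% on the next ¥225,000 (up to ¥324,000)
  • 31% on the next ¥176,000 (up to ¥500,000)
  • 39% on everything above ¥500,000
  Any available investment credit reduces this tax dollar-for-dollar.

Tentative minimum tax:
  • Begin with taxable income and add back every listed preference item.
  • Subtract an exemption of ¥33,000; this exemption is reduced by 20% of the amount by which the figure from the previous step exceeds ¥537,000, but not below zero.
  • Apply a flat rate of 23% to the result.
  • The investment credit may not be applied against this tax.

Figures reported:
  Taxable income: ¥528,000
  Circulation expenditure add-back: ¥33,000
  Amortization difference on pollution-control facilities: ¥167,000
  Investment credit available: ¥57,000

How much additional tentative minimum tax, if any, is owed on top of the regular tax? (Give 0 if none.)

Regular tax:
  ¥99,000 × 13% = ¥12,870
  ¥225,000 × 22% = ¥49,500
  ¥176,000 × 31% = ¥54,560
  ¥28,000 × 39% = ¥10,920
  → ¥127,850
  Less investment credit ¥57,000 → ¥70,850

Tentative minimum tax:
  Adjusted income: ¥528,000 + ¥33,000 + ¥167,000 = ¥728,000
  Exemption: 20% × (¥728,000 − ¥537,000) = ¥38,200 ≥ ¥33,000, so the exemption is fully phased out
  Base: ¥728,000 − ¥0 = ¥728,000
  ¥728,000 × 23% = ¥167,440

Excess of tentative minimum tax over regular tax: ¥167,440 − ¥70,850 = ¥96,590.

¥96,590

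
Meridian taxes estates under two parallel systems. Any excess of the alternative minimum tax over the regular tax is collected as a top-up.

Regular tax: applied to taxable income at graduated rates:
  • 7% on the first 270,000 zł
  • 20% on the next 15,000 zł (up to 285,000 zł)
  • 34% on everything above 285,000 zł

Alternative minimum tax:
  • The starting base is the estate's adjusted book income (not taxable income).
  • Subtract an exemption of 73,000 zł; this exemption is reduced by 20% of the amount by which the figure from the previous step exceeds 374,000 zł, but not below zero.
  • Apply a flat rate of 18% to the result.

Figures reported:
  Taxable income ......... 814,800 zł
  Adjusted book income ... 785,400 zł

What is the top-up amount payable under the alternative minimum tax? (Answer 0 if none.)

0 zł

Alternative minimum tax:
  Base (adjusted book income): 785,400 zł
  Exemption: 20% × (785,400 zł − 374,000 zł) = 82,280 zł ≥ 73,000 zł, so the exemption is fully phased out
  Base: 785,400 zł − 0 zł = 785,400 zł
  785,400 zł × 18% = 141,372 zł

Regular tax:
  270,000 zł × 7% = 18,900 zł
  15,000 zł × 20% = 3,000 zł
  529,800 zł × 34% = 180,132 zł
  → 202,032 zł

141,372 zł ≤ 202,032 zł, so no add-on is due.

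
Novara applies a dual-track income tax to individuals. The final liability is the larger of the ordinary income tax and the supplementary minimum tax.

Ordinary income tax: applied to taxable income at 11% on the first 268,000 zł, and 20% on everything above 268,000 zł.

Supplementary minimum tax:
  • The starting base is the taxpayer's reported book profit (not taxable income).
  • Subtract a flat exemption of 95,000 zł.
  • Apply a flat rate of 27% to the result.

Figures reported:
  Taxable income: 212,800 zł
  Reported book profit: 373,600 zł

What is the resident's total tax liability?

Supplementary minimum tax:
  Base (reported book profit): 373,600 zł
  Less exemption 95,000 zł → base 278,600 zł
  278,600 zł × 27% = 75,222 zł

Ordinary income tax:
  212,800 zł × 11% = 23,408 zł

75,222 zł > 23,408 zł, so the supplementary minimum tax is the binding amount.

75,222 zł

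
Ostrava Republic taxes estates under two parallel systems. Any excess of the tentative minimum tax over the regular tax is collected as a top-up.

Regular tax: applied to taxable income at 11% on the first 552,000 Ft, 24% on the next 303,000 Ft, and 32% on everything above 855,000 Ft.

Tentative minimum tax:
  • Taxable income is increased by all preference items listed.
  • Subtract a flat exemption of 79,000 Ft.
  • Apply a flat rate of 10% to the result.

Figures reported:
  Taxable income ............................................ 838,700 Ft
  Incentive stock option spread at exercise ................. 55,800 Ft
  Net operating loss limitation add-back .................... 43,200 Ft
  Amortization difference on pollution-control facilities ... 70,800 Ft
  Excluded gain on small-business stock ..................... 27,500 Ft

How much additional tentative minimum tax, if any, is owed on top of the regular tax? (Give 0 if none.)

0 Ft

Regular tax:
  552,000 Ft × 11% = 60,720 Ft
  286,700 Ft × 24% = 68,808 Ft
  → 129,528 Ft

Tentative minimum tax:
  Adjusted income: 838,700 Ft + 55,800 Ft + 43,200 Ft + 70,800 Ft + 27,500 Ft = 1,036,000 Ft
  Less exemption 79,000 Ft → base 957,000 Ft
  957,000 Ft × 10% = 95,700 Ft

95,700 Ft ≤ 129,528 Ft, so no add-on is due.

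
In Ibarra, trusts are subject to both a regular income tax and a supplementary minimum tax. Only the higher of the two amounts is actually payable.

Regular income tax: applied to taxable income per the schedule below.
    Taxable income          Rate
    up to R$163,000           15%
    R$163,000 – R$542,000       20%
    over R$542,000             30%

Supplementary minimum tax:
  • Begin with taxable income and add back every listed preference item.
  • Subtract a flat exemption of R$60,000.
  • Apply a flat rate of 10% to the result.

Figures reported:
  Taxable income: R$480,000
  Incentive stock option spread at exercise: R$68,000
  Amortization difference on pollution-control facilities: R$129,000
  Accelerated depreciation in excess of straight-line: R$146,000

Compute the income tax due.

R$87,850

Regular income tax:
  R$163,000 × 15% = R$24,450
  R$317,000 × 20% = R$63,400
  → R$87,850

Supplementary minimum tax:
  Adjusted income: R$480,000 + R$68,000 + R$129,000 + R$146,000 = R$823,000
  Less exemption R$60,000 → base R$763,000
  R$763,000 × 10% = R$76,300

R$87,850 > R$76,300, so the regular income tax governs.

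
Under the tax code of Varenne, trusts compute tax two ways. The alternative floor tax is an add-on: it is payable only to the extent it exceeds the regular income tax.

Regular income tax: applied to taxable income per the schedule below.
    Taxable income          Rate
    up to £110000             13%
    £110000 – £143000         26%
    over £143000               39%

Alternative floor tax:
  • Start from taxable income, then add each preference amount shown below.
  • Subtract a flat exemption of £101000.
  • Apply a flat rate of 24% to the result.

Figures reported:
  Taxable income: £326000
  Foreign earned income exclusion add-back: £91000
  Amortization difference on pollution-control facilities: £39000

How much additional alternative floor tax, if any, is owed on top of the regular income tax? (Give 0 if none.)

Alternative floor tax:
  Adjusted income: £326000 + £91000 + £39000 = £456000
  Less exemption £101000 → base £355000
  £355000 × 24% = £85200

Regular income tax:
  £110000 × 13% = £14300
  £33000 × 26% = £8580
  £183000 × 39% = £71370
  → £94250

£85200 ≤ £94250, so no add-on is due.

£0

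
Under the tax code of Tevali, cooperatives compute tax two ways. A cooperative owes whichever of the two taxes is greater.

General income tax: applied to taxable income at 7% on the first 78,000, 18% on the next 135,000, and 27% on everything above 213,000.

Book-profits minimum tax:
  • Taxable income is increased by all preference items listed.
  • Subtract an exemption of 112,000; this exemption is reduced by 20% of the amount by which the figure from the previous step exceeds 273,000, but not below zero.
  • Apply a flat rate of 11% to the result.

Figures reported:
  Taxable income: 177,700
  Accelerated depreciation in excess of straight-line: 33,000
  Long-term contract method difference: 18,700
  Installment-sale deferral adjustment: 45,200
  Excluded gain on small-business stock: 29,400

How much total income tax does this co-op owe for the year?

23,406

Book-profits minimum tax:
  Adjusted income: 177,700 + 33,000 + 18,700 + 45,200 + 29,400 = 304,000
  Exemption: 112,000 − 20% × (304,000 − 273,000) = 112,000 − 6,200 = 105,800
  Base: 304,000 − 105,800 = 198,200
  198,200 × 11% = 21,802

General income tax:
  78,000 × 7% = 5,460
  99,700 × 18% = 17,946
  → 23,406

23,406 > 21,802, so the general income tax governs.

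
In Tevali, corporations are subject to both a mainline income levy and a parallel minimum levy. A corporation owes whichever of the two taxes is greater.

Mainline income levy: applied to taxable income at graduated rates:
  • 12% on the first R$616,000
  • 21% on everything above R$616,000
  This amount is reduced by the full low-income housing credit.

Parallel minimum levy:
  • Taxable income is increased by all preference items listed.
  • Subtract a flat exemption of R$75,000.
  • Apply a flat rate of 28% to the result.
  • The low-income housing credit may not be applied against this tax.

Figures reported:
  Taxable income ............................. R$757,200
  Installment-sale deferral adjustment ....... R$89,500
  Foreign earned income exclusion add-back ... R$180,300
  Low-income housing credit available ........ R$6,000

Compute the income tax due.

R$266,560

Parallel minimum levy:
  Adjusted income: R$757,200 + R$89,500 + R$180,300 = R$1,027,000
  Less exemption R$75,000 → base R$952,000
  R$952,000 × 28% = R$266,560

Mainline income levy:
  R$616,000 × 12% = R$73,920
  R$141,200 × 21% = R$29,652
  → R$103,572
  Less low-income housing credit R$6,000 → R$97,572

R$266,560 > R$97,572, so the parallel minimum levy is the binding amount.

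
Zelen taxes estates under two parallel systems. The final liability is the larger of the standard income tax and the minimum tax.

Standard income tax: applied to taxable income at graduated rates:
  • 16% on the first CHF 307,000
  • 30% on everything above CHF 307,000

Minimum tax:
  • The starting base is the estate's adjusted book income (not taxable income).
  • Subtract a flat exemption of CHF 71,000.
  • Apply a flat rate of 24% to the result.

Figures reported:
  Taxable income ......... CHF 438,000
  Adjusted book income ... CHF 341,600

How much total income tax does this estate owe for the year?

Standard income tax:
  CHF 307,000 × 16% = CHF 49,120
  CHF 131,000 × 30% = CHF 39,300
  → CHF 88,420

Minimum tax:
  Base (adjusted book income): CHF 341,600
  Less exemption CHF 71,000 → base CHF 270,600
  CHF 270,600 × 24% = CHF 64,944

CHF 88,420 > CHF 64,944, so the standard income tax governs.

CHF 88,420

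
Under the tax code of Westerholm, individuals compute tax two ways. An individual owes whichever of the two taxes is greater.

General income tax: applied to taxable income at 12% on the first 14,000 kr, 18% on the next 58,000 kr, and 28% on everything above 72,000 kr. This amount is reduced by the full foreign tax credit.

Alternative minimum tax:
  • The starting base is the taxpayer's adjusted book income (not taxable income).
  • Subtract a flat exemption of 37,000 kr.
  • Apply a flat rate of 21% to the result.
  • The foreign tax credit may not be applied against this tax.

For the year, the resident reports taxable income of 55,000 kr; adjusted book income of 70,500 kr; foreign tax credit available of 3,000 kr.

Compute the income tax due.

7,035 kr

Alternative minimum tax:
  Base (adjusted book income): 70,500 kr
  Less exemption 37,000 kr → base 33,500 kr
  33,500 kr × 21% = 7,035 kr

General income tax:
  14,000 kr × 12% = 1,680 kr
  41,000 kr × 18% = 7,380 kr
  → 9,060 kr
  Less foreign tax credit 3,000 kr → 6,060 kr

7,035 kr > 6,060 kr, so the alternative minimum tax is the binding amount.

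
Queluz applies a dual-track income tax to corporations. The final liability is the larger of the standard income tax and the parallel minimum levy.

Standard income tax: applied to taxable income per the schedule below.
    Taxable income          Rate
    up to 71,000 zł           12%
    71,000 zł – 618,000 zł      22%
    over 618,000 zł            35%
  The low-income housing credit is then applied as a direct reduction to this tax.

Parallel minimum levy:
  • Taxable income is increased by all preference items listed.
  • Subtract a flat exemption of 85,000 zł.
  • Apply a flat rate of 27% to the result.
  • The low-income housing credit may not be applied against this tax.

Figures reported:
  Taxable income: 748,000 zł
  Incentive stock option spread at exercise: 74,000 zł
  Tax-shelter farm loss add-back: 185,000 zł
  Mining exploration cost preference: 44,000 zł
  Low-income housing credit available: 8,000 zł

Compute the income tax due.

260,820 zł

Parallel minimum levy:
  Adjusted income: 748,000 zł + 74,000 zł + 185,000 zł + 44,000 zł = 1,051,000 zł
  Less exemption 85,000 zł → base 966,000 zł
  966,000 zł × 27% = 260,820 zł

Standard income tax:
  71,000 zł × 12% = 8,520 zł
  547,000 zł × 22% = 120,340 zł
  130,000 zł × 35% = 45,500 zł
  → 174,360 zł
  Less low-income housing credit 8,000 zł → 166,360 zł

260,820 zł > 166,360 zł, so the parallel minimum levy is the binding amount.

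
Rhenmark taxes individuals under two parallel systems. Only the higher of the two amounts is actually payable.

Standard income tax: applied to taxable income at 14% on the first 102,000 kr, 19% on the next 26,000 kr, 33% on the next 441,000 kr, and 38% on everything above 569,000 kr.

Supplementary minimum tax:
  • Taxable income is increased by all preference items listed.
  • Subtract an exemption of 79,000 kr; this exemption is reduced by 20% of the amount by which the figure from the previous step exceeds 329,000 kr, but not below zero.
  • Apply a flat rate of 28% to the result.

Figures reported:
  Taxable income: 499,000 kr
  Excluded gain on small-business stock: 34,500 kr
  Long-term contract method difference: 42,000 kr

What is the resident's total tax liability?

152,824 kr

Supplementary minimum tax:
  Adjusted income: 499,000 kr + 34,500 kr + 42,000 kr = 575,500 kr
  Exemption: 79,000 kr − 20% × (575,500 kr − 329,000 kr) = 79,000 kr − 49,300 kr = 29,700 kr
  Base: 575,500 kr − 29,700 kr = 545,800 kr
  545,800 kr × 28% = 152,824 kr

Standard income tax:
  102,000 kr × 14% = 14,280 kr
  26,000 kr × 19% = 4,940 kr
  371,000 kr × 33% = 122,430 kr
  → 141,650 kr

152,824 kr > 141,650 kr, so the supplementary minimum tax is the binding amount.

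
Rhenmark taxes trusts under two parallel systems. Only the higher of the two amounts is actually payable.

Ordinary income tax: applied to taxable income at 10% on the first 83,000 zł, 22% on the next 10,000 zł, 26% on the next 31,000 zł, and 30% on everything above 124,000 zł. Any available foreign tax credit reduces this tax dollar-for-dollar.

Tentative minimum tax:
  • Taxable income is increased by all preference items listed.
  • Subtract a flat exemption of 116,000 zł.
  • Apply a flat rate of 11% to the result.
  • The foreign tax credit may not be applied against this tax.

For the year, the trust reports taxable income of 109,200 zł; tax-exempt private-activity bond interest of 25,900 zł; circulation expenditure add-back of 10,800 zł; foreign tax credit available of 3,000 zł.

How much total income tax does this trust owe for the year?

11,712 zł

Ordinary income tax:
  83,000 zł × 10% = 8,300 zł
  10,000 zł × 22% = 2,200 zł
  16,200 zł × 26% = 4,212 zł
  → 14,712 zł
  Less foreign tax credit 3,000 zł → 11,712 zł

Tentative minimum tax:
  Adjusted income: 109,200 zł + 25,900 zł + 10,800 zł = 145,900 zł
  Less exemption 116,000 zł → base 29,900 zł
  29,900 zł × 11% = 3,289 zł

11,712 zł > 3,289 zł, so the ordinary income tax governs.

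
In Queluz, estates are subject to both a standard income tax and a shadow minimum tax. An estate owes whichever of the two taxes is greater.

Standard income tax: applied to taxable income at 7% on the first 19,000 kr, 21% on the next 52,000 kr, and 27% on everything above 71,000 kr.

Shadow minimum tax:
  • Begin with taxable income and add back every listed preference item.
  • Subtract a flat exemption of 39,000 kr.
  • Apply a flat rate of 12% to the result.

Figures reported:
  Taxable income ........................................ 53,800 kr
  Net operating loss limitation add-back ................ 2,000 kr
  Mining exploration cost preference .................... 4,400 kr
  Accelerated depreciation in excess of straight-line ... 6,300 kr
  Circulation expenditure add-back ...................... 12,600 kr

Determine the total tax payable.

Standard income tax:
  19,000 kr × 7% = 1,330 kr
  34,800 kr × 21% = 7,308 kr
  → 8,638 kr

Shadow minimum tax:
  Adjusted income: 53,800 kr + 2,000 kr + 4,400 kr + 6,300 kr + 12,600 kr = 79,100 kr
  Less exemption 39,000 kr → base 40,100 kr
  40,100 kr × 12% = 4,812 kr

8,638 kr > 4,812 kr, so the standard income tax governs.

8,638 kr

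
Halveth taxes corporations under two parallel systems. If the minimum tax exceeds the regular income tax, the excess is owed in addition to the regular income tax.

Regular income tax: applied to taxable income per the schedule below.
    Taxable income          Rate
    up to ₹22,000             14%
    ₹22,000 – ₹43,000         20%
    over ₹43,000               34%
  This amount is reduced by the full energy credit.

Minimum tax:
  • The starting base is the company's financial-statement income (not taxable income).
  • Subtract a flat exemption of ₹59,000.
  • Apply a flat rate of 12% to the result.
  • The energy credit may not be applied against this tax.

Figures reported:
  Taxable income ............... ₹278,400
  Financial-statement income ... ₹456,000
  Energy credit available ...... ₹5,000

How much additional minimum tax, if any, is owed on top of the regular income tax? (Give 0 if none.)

₹0

Minimum tax:
  Base (financial-statement income): ₹456,000
  Less exemption ₹59,000 → base ₹397,000
  ₹397,000 × 12% = ₹47,640

Regular income tax:
  ₹22,000 × 14% = ₹3,080
  ₹21,000 × 20% = ₹4,200
  ₹235,400 × 34% = ₹80,036
  → ₹87,316
  Less energy credit ₹5,000 → ₹82,316

₹47,640 ≤ ₹82,316, so no add-on is due.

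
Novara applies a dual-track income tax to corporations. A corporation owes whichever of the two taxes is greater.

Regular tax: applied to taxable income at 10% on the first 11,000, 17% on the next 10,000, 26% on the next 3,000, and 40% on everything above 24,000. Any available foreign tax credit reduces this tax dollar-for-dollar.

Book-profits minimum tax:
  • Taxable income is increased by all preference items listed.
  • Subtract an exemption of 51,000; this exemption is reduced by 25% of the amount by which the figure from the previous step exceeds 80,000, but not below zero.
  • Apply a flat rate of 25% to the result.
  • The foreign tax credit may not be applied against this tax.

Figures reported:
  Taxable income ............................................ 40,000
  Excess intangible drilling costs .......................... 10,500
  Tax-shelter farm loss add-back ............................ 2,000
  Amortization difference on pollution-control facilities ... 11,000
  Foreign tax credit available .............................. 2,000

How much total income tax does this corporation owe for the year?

7,980

Regular tax:
  11,000 × 10% = 1,100
  10,000 × 17% = 1,700
  3,000 × 26% = 780
  16,000 × 40% = 6,400
  → 9,980
  Less foreign tax credit 2,000 → 7,980

Book-profits minimum tax:
  Adjusted income: 40,000 + 10,500 + 2,000 + 11,000 = 63,500
  Exemption: 63,500 ≤ 80,000, so full 51,000 applies
  Base: 63,500 − 51,000 = 12,500
  12,500 × 25% = 3,125

7,980 > 3,125, so the regular tax governs.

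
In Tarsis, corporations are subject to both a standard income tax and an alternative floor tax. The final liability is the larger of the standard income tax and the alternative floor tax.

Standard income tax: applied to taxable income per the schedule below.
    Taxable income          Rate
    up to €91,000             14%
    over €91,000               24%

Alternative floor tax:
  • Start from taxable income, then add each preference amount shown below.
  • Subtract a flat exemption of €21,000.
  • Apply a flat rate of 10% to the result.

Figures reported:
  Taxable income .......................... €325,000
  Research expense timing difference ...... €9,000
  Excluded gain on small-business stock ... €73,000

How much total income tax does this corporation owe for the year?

€68,900

Alternative floor tax:
  Adjusted income: €325,000 + €9,000 + €73,000 = €407,000
  Less exemption €21,000 → base €386,000
  €386,000 × 10% = €38,600

Standard income tax:
  €91,000 × 14% = €12,740
  €234,000 × 24% = €56,160
  → €68,900

€68,900 > €38,600, so the standard income tax governs.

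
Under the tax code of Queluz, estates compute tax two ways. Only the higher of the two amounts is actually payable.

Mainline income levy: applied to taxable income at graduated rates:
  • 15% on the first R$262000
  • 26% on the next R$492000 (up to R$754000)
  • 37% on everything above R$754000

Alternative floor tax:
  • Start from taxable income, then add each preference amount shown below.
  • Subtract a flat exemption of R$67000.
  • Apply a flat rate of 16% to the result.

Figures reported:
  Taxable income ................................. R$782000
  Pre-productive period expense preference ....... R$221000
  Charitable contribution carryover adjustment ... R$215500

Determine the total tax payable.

R$184240

Alternative floor tax:
  Adjusted income: R$782000 + R$221000 + R$215500 = R$1218500
  Less exemption R$67000 → base R$1151500
  R$1151500 × 16% = R$184240

Mainline income levy:
  R$262000 × 15% = R$39300
  R$492000 × 26% = R$127920
  R$28000 × 37% = R$10360
  → R$177580

R$184240 > R$177580, so the alternative floor tax is the binding amount.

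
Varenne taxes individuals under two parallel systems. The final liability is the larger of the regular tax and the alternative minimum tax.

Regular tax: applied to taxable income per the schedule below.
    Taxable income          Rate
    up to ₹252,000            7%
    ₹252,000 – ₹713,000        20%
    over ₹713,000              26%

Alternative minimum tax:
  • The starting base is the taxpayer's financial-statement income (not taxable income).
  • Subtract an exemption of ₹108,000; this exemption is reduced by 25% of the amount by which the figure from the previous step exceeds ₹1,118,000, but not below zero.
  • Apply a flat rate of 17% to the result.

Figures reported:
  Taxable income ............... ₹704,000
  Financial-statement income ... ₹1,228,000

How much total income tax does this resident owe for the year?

Alternative minimum tax:
  Base (financial-statement income): ₹1,228,000
  Exemption: ₹108,000 − 25% × (₹1,228,000 − ₹1,118,000) = ₹108,000 − ₹27,500 = ₹80,500
  Base: ₹1,228,000 − ₹80,500 = ₹1,147,500
  ₹1,147,500 × 17% = ₹195,075

Regular tax:
  ₹252,000 × 7% = ₹17,640
  ₹452,000 × 20% = ₹90,400
  → ₹108,040

₹195,075 > ₹108,040, so the alternative minimum tax is the binding amount.

₹195,075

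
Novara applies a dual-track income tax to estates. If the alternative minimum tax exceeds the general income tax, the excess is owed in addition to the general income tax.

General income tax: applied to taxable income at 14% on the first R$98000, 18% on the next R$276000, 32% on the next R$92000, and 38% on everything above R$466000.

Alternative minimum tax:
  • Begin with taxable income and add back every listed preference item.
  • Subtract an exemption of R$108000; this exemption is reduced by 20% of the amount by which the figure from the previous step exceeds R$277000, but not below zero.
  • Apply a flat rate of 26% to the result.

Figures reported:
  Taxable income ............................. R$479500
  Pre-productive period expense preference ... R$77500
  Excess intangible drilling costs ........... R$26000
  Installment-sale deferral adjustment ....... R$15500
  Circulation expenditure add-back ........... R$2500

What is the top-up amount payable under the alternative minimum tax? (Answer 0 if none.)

General income tax:
  R$98000 × 14% = R$13720
  R$276000 × 18% = R$49680
  R$92000 × 32% = R$29440
  R$13500 × 38% = R$5130
  → R$97970

Alternative minimum tax:
  Adjusted income: R$479500 + R$77500 + R$26000 + R$15500 + R$2500 = R$601000
  Exemption: R$108000 − 20% × (R$601000 − R$277000) = R$108000 − R$64800 = R$43200
  Base: R$601000 − R$43200 = R$557800
  R$557800 × 26% = R$145028

Excess of alternative minimum tax over general income tax: R$145028 − R$97970 = R$47058.

R$47058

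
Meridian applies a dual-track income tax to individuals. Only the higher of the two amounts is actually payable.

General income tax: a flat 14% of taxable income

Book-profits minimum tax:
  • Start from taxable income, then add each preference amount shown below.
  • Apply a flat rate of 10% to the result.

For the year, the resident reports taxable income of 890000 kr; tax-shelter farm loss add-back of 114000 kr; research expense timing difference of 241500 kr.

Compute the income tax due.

Book-profits minimum tax:
  Adjusted income: 890000 kr + 114000 kr + 241500 kr = 1245500 kr
  1245500 kr × 10% = 124550 kr

General income tax:
  890000 kr × 14% = 124600 kr

124600 kr > 124550 kr, so the general income tax governs.

124600 kr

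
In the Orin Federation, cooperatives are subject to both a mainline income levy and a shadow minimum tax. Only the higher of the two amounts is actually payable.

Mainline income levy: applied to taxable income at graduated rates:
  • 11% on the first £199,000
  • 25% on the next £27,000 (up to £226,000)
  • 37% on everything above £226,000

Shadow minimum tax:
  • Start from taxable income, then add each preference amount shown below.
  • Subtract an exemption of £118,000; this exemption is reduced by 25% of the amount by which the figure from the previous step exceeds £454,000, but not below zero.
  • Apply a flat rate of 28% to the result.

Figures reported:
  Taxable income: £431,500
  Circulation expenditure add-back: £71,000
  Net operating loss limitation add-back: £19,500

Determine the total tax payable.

Shadow minimum tax:
  Adjusted income: £431,500 + £71,000 + £19,500 = £522,000
  Exemption: £118,000 − 25% × (£522,000 − £454,000) = £118,000 − £17,000 = £101,000
  Base: £522,000 − £101,000 = £421,000
  £421,000 × 28% = £117,880

Mainline income levy:
  £199,000 × 11% = £21,890
  £27,000 × 25% = £6,750
  £205,500 × 37% = £76,035
  → £104,675

£117,880 > £104,675, so the shadow minimum tax is the binding amount.

£117,880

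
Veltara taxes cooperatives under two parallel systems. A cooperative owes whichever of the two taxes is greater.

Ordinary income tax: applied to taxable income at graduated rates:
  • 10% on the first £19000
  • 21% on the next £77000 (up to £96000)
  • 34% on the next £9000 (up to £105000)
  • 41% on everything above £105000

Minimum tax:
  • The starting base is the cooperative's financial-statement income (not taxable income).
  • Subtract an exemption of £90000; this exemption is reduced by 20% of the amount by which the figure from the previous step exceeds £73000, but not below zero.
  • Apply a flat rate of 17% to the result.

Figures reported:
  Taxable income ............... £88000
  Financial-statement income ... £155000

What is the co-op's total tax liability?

Ordinary income tax:
  £19000 × 10% = £1900
  £69000 × 21% = £14490
  → £16390

Minimum tax:
  Base (financial-statement income): £155000
  Exemption: £90000 − 20% × (£155000 − £73000) = £90000 − £16400 = £73600
  Base: £155000 − £73600 = £81400
  £81400 × 17% = £13838

£16390 > £13838, so the ordinary income tax governs.

£16390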